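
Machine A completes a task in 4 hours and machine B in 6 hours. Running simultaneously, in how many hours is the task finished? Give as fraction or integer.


Rate of A = 1/4 job per hour
Rate of B = 1/6 job per hour
Combined rate = 1/4 + 1/6
Find common denominator: (6 + 4)/(4*6) = 10/24
Combined rate = 5/12 job per hour
Time together = 1 / (5/12) = 12/5 hours

12/5


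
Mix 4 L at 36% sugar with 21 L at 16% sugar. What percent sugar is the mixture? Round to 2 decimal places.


Solute in mixture 1 = 36% of 4 L = 4*36/100 = 36/25 L
Solute in mixture 2 = 16% of 21 L = 21*16/100 = 84/25 L
Total solute = 36/25 + 84/25 = 24/5 L
Total volume = 4 + 21 = 25 L
Final concentration = 24/5/25 * 100 = 19.20%

19.20


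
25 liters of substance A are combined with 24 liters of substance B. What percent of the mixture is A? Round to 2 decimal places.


Volume of A = 25 L
Volume of B = 24 L
Total volume = 25 + 24 = 49 L
Percentage of A = (25/49) * 100
= 51.02%

51.02


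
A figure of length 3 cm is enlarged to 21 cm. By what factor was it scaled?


Original length = 3 cm
Scaled length = 21 cm
Scale factor = 21 / 3
= 7

7


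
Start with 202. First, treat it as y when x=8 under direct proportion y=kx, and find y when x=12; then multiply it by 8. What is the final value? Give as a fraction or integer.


Start with 202.
Step 1: Direct prop: k = (202)/8; new y = k*12 = 202*12/8 = 303
Step 2: Multiply by 8: 303 * 8 = 2424
Final result = 2424

2424


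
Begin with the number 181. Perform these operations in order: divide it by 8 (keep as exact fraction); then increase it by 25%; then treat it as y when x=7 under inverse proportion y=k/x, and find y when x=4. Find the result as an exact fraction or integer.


Start with 181.
Step 1: Divide by 8: 181 / 8 = 181/8
Step 2: Increase by 25%: 181/8 * 125/100 = 905/32
Step 3: Inverse prop: k = (905/32)*7; new y = k/4 = 905/32*7/4 = 6335/128
Final result = 6335/128

6335/128


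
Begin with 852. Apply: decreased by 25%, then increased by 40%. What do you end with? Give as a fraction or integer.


Start: 852
Step 1: decrease by 25% => multiply by 75/100
  852 * 75/100 = 639
Step 2: increase by 40% => multiply by 140/100
  639 * 140/100 = 4473/5
Final value = 4473/5

4473/5


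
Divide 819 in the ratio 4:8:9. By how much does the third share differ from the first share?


Total parts = 4 + 8 + 9 = 21
Value per part = 819 / 21 = 39
Shares: 4*39=156, 8*39=312, 9*39=351
Third share = 351, first share = 156
Difference = |351 - 156| = 195

195


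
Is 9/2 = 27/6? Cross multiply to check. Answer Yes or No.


Cross multiply to check 9/2 = 27/6
Left cross product: 9 * 6 = 54
Right cross product: 2 * 27 = 54
54 = 54
Equal, so proportions match => Yes

Yes


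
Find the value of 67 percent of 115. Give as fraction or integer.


Compute 67% of 115
Convert percentage: 67% = 67/100
Multiply: 115 * 67/100
= 7705/100
= 1541/20

1541/20


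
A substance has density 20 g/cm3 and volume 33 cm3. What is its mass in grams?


Using mass = density * volume
Density = 20 g/cm3
Volume = 33 cm3
Mass = 20 * 33
= 660 g

660


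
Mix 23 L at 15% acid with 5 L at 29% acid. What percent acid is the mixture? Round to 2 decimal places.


Solute in mixture 1 = 15% of 23 L = 23*15/100 = 69/20 L
Solute in mixture 2 = 29% of 5 L = 5*29/100 = 29/20 L
Total solute = 69/20 + 29/20 = 49/10 L
Total volume = 23 + 5 = 28 L
Final concentration = 49/10/28 * 100 = 17.50%

17.50


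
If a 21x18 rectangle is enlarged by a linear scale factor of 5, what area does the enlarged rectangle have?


Original dimensions: 21 x 18
Enlargement factor = 5
New width = 21 * 5 = 105
New height = 18 * 5 = 90
New area = 105 * 90 = 9450

9450


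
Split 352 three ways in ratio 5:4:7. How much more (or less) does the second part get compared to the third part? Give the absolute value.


Total parts = 5 + 4 + 7 = 16
Value per part = 352 / 16 = 22
Shares: 5*22=110, 4*22=88, 7*22=154
Second share = 88, third share = 154
Difference = |88 - 154| = 66

66


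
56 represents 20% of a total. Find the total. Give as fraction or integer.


Given: 56 is 20% of the whole
Set up: 56 = 20/100 * whole
whole = 56 * 100 / 20
whole = 5600 / 20
whole = 280

280


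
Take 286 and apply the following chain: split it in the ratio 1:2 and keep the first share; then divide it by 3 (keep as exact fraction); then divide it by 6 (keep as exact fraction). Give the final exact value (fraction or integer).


Start with 286.
Step 1: Split 1:2, first share = 286 * 1/3 = 286/3
Step 2: Divide by 3: 286/3 / 3 = 286/9
Step 3: Divide by 6: 286/9 / 6 = 143/27
Final result = 143/27

143/27


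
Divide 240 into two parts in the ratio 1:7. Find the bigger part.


Total parts = 1 + 7 = 8
Value per part = 240 / 8 = 30
First share = 1 * 30 = 30
Second share = 7 * 30 = 210
Larger share = 210

210


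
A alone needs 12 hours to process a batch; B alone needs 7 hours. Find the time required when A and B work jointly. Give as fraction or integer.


Rate of A = 1/12 job per hour
Rate of B = 1/7 job per hour
Combined rate = 1/12 + 1/7
Find common denominator: (7 + 12)/(12*7) = 19/84
Combined rate = 19/84 job per hour
Time together = 1 / (19/84) = 84/19 hours

84/19


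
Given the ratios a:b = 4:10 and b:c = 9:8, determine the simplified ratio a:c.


Given a:b = 4:10 and b:c = 9:8
Make b consistent. Multiply first ratio by 9: a:b = 36:90
Multiply second ratio by 10: b:c = 90:80
Now b = 90 in both, so a:b:c = 36:90:80
Therefore a:c = 36:80
Simplify by GCD: a:c = 9:20

9:20


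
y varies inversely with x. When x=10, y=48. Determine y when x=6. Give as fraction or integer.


Inverse proportion: y = k/x
Find k: k = 10 * 48 = 480
Compute y at x=6: y = 480/6
y = 80

80


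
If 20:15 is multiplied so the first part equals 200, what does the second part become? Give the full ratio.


Original ratio: 20:15
First term target: 200
Scale factor = 200 / 20 = 10
Multiply second term: 15 * 10 = 150
Equivalent ratio = 200:150

200:150


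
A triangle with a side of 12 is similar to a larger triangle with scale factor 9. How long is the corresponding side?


Similar triangles have proportional sides
Scale factor = 9
Smaller side = 12
Corresponding larger side = 12 * 9
= 108

108


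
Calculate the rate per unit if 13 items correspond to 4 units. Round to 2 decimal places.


Total items = 13
Number of units = 4
Unit rate = 13 / 4
= 3.25 items per unit

3.25


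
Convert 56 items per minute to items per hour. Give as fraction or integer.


Converting from per minute to per hour
Rate = 56 items per minute
Multiply by 60: 56 * 60
= 3360 items per hour

3360


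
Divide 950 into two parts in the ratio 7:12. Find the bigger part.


Total parts = 7 + 12 = 19
Value per part = 950 / 19 = 50
First share = 7 * 50 = 350
Second share = 12 * 50 = 600
Larger share = 600

600


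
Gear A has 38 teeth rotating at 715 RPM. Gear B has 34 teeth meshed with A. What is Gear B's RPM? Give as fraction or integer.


Gear ratio: teeth_A * RPM_A = teeth_B * RPM_B
38 * 715 = 34 * RPM_B
27170 = 34 * RPM_B
RPM_B = 27170 / 34
RPM_B = 13585/17

13585/17


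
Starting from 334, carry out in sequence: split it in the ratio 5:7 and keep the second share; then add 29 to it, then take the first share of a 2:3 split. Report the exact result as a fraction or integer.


Start with 334.
Step 1: Split 5:7, second share = 334 * 7/12 = 1169/6
Step 2: Add 29: 1169/6+29=1343/6; split 2:3 first = 1343/6*2/5 = 1343/15
Final result = 1343/15

1343/15


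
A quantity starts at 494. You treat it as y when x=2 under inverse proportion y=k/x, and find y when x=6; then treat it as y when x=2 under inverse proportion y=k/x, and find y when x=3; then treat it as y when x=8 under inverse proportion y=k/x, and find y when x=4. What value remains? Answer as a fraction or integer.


Start with 494.
Step 1: Inverse prop: k = (494)*2; new y = k/6 = 494*2/6 = 494/3
Step 2: Inverse prop: k = (494/3)*2; new y = k/3 = 494/3*2/3 = 988/9
Step 3: Inverse prop: k = (988/9)*8; new y = k/4 = 988/9*8/4 = 1976/9
Final result = 1976/9

1976/9


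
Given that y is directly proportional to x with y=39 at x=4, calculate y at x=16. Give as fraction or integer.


Direct proportion: y = kx
Find k: k = 39/4 = 39/4
Compute y at x=16: y = 39/4 * 16
y = 156

156


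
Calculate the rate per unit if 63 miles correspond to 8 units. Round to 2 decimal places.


Total miles = 63
Number of units = 8
Unit rate = 63 / 8
= 7.88 miles per unit

7.88


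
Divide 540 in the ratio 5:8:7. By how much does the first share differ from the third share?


Total parts = 5 + 8 + 7 = 20
Value per part = 540 / 20 = 27
Shares: 5*27=135, 8*27=216, 7*27=189
First share = 135, third share = 189
Difference = |135 - 189| = 54

54


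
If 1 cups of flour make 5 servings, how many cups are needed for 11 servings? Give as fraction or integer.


Original: 1 cups for 5 servings
Target servings = 11
Scaling factor = 11/5
New amount = 1 * 11/5
= 11/5
= 11/5 cups

11/5


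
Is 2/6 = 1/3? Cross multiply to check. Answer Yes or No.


Cross multiply to check 2/6 = 1/3
Left cross product: 2 * 3 = 6
Right cross product: 6 * 1 = 6
6 = 6
Equal, so proportions match => Yes

Yes


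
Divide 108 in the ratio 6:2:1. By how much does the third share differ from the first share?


Total parts = 6 + 2 + 1 = 9
Value per part = 108 / 9 = 12
Shares: 6*12=72, 2*12=24, 1*12=12
Third share = 12, first share = 72
Difference = |12 - 72| = 60

60


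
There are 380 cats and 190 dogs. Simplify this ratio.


Find GCD(380, 190)
GCD = 190
Divide both by 190: 380/190 = 2, 190/190 = 1
Simplified ratio = 2:1

2:1


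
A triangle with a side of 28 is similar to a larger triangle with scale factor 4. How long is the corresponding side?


Similar triangles have proportional sides
Scale factor = 4
Smaller side = 28
Corresponding larger side = 28 * 4
= 112

112


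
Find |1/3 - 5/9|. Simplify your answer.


Simplify: 1/3 = 1/3 and 5/9 = 5/9
Find common denominator: LCD = 9
Convert: 3/9 and 5/9
Difference = |3 - 5|/9 = 2/9
Simplified = 2/9

2/9


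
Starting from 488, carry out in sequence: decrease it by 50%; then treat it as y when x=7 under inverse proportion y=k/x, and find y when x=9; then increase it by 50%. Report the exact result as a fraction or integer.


Start with 488.
Step 1: Decrease by 50%: 488 * 50/100 = 244
Step 2: Inverse prop: k = (244)*7; new y = k/9 = 244*7/9 = 1708/9
Step 3: Increase by 50%: 1708/9 * 150/100 = 854/3
Final result = 854/3

854/3


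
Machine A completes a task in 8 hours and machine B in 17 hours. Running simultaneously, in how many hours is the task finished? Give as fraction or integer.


Rate of A = 1/8 job per hour
Rate of B = 1/17 job per hour
Combined rate = 1/8 + 1/17
Find common denominator: (17 + 8)/(8*17) = 25/136
Combined rate = 25/136 job per hour
Time together = 1 / (25/136) = 136/25 hours

136/25


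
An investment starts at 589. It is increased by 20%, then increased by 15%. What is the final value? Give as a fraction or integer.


Start: 589
Step 1: increase by 20% => multiply by 120/100
  589 * 120/100 = 3534/5
Step 2: increase by 15% => multiply by 115/100
  3534/5 * 115/100 = 40641/50
Final value = 40641/50

40641/50


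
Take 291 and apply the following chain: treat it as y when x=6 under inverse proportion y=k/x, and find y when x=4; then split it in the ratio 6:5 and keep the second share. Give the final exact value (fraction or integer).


Start with 291.
Step 1: Inverse prop: k = (291)*6; new y = k/4 = 291*6/4 = 873/2
Step 2: Split 6:5, second share = 873/2 * 5/11 = 4365/22
Final result = 4365/22

4365/22


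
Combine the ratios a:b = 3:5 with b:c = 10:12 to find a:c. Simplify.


Given a:b = 3:5 and b:c = 10:12
Make b consistent. Multiply first ratio by 10: a:b = 30:50
Multiply second ratio by 5: b:c = 50:60
Now b = 50 in both, so a:b:c = 30:50:60
Therefore a:c = 30:60
Simplify by GCD: a:c = 1:2

1:2


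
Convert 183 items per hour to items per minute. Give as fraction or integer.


Converting from per hour to per minute
Rate = 183 items per hour
Divide by 60: 183/60
= 61/20 items per minute

61/20


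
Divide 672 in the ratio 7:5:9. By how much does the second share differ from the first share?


Total parts = 7 + 5 + 9 = 21
Value per part = 672 / 21 = 32
Shares: 7*32=224, 5*32=160, 9*32=288
Second share = 160, first share = 224
Difference = |160 - 224| = 64

64


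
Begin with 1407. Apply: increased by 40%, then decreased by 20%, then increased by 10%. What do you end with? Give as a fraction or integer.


Start: 1407
Step 1: increase by 40% => multiply by 140/100
  1407 * 140/100 = 9849/5
Step 2: decrease by 20% => multiply by 80/100
  9849/5 * 80/100 = 39396/25
Step 3: increase by 10% => multiply by 110/100
  39396/25 * 110/100 = 216678/125
Final value = 216678/125

216678/125


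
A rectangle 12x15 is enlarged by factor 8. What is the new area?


Original dimensions: 12 x 15
Enlargement factor = 8
New width = 12 * 8 = 96
New height = 15 * 8 = 120
New area = 96 * 120 = 11520

11520


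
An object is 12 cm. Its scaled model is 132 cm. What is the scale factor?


Original length = 12 cm
Scaled length = 132 cm
Scale factor = 132 / 12
= 11

11


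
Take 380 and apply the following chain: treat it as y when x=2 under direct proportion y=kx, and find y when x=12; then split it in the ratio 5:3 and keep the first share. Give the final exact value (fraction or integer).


Start with 380.
Step 1: Direct prop: k = (380)/2; new y = k*12 = 380*12/2 = 2280
Step 2: Split 5:3, first share = 2280 * 5/8 = 1425
Final result = 1425

1425


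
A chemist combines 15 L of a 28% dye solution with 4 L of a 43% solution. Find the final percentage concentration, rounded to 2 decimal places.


Solute in mixture 1 = 28% of 15 L = 15*28/100 = 21/5 L
Solute in mixture 2 = 43% of 4 L = 4*43/100 = 43/25 L
Total solute = 21/5 + 43/25 = 148/25 L
Total volume = 15 + 4 = 19 L
Final concentration = 148/25/19 * 100 = 31.16%

31.16


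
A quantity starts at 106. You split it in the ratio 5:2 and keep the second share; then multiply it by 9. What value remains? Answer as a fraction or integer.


Start with 106.
Step 1: Split 5:2, second share = 106 * 2/7 = 212/7
Step 2: Multiply by 9: 212/7 * 9 = 1908/7
Final result = 1908/7

1908/7


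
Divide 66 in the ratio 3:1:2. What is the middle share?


Ratio = 3:1:2
Total parts = 3 + 1 + 2 = 6
Value per part = 66 / 6 = 11
First share = 3 * 11 = 33
Middle share = 1 * 11 = 11
Third share = 2 * 11 = 22

11


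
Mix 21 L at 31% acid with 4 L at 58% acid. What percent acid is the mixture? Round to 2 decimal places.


Solute in mixture 1 = 31% of 21 L = 21*31/100 = 651/100 L
Solute in mixture 2 = 58% of 4 L = 4*58/100 = 58/25 L
Total solute = 651/100 + 58/25 = 883/100 L
Total volume = 21 + 4 = 25 L
Final concentration = 883/100/25 * 100 = 35.32%

35.32


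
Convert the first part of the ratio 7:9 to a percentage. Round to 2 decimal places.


Total parts = 7 + 9 = 16
First part fraction = 7/16
Percentage = (7/16) * 100
= 0.4375 * 100
= 43.75%

43.75


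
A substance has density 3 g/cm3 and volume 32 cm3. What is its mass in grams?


Using mass = density * volume
Density = 3 g/cm3
Volume = 32 cm3
Mass = 3 * 32
= 96 g

96


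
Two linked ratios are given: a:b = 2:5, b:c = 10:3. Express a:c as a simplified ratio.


Given a:b = 2:5 and b:c = 10:3
Make b consistent. Multiply first ratio by 10: a:b = 20:50
Multiply second ratio by 5: b:c = 50:15
Now b = 50 in both, so a:b:c = 20:50:15
Therefore a:c = 20:15
Simplify by GCD: a:c = 4:3

4:3


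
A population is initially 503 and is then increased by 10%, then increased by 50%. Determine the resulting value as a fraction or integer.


Start: 503
Step 1: increase by 10% => multiply by 110/100
  503 * 110/100 = 5533/10
Step 2: increase by 50% => multiply by 150/100
  5533/10 * 150/100 = 16599/20
Final value = 16599/20

16599/20


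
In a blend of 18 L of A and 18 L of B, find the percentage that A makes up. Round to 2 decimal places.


Volume of A = 18 L
Volume of B = 18 L
Total volume = 18 + 18 = 36 L
Percentage of A = (18/36) * 100
= 50.00%

50.00


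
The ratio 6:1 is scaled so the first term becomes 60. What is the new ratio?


Original ratio: 6:1
First term target: 60
Scale factor = 60 / 6 = 10
Multiply second term: 1 * 10 = 10
Equivalent ratio = 60:10

60:10


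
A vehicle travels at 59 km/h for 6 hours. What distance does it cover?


Using distance = speed * time
Speed = 59 km/h
Time = 6 hours
Distance = 59 * 6
= 354 km

354


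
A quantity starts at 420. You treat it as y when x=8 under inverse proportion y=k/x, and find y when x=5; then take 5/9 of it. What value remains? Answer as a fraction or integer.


Start with 420.
Step 1: Inverse prop: k = (420)*8; new y = k/5 = 420*8/5 = 672
Step 2: Take 5/9: 672 * 5/9 = 1120/3
Final result = 1120/3

1120/3


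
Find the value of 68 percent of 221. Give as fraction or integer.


Compute 68% of 221
Convert percentage: 68% = 68/100
Multiply: 221 * 68/100
= 15028/100
= 3757/25

3757/25


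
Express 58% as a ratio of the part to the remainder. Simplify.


Part = 58%, Remainder = 42%
Ratio = 58:42
GCD(58, 42) = 2
Simplify: 29:21 = 29:21

29:21


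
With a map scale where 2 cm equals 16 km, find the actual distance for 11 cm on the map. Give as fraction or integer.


Map scale: 2 cm = 16 km
Measured distance on map = 11 cm
Set up proportion: 11 * 16 / 2
= 176 / 2
= 88 km

88


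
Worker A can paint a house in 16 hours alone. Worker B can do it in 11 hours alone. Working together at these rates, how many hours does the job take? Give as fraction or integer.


Rate of A = 1/16 job per hour
Rate of B = 1/11 job per hour
Combined rate = 1/16 + 1/11
Find common denominator: (11 + 16)/(16*11) = 27/176
Combined rate = 27/176 job per hour
Time together = 1 / (27/176) = 176/27 hours

176/27


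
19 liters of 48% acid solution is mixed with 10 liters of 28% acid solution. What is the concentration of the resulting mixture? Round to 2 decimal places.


Solute in mixture 1 = 48% of 19 L = 19*48/100 = 228/25 L
Solute in mixture 2 = 28% of 10 L = 10*28/100 = 14/5 L
Total solute = 228/25 + 14/5 = 298/25 L
Total volume = 19 + 10 = 29 L
Final concentration = 298/25/29 * 100 = 41.10%

41.10


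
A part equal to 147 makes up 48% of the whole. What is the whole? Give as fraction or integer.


Given: 147 is 48% of the whole
Set up: 147 = 48/100 * whole
whole = 147 * 100 / 48
whole = 14700 / 48
whole = 1225/4

1225/4


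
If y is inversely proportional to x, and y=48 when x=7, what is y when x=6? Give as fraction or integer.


Inverse proportion: y = k/x
Find k: k = 7 * 48 = 336
Compute y at x=6: y = 336/6
y = 56

56


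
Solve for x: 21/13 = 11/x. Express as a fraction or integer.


Setting up: 21/13 = 11/x
Cross multiply: 21 * x = 13 * 11
21x = 143
x = 143/21
x = 143/21

143/21


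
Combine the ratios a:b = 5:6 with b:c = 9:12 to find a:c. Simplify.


Given a:b = 5:6 and b:c = 9:12
Make b consistent. Multiply first ratio by 9: a:b = 45:54
Multiply second ratio by 6: b:c = 54:72
Now b = 54 in both, so a:b:c = 45:54:72
Therefore a:c = 45:72
Simplify by GCD: a:c = 5:8

5:8


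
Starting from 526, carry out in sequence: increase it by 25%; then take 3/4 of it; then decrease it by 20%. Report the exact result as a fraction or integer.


Start with 526.
Step 1: Increase by 25%: 526 * 125/100 = 1315/2
Step 2: Take 3/4: 1315/2 * 3/4 = 3945/8
Step 3: Decrease by 20%: 3945/8 * 80/100 = 789/2
Final result = 789/2

789/2


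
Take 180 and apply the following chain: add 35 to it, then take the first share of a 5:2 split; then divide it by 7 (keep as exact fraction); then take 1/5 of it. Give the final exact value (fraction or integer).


Start with 180.
Step 1: Add 35: 180+35=215; split 5:2 first = 215*5/7 = 1075/7
Step 2: Divide by 7: 1075/7 / 7 = 1075/49
Step 3: Take 1/5: 1075/49 * 1/5 = 215/49
Final result = 215/49

215/49


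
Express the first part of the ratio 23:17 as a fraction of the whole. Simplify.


Total parts = 23 + 17 = 40
First part fraction = 23/40
Simplify: 23/40 = 23/40

23/40


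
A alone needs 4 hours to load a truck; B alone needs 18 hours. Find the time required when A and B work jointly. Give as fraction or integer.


Rate of A = 1/4 job per hour
Rate of B = 1/18 job per hour
Combined rate = 1/4 + 1/18
Find common denominator: (18 + 4)/(4*18) = 22/72
Combined rate = 11/36 job per hour
Time together = 1 / (11/36) = 36/11 hours

36/11


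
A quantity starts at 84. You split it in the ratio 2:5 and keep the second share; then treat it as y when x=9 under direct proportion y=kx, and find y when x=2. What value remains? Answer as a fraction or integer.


Start with 84.
Step 1: Split 2:5, second share = 84 * 5/7 = 60
Step 2: Direct prop: k = (60)/9; new y = k*2 = 60*2/9 = 40/3
Final result = 40/3

40/3


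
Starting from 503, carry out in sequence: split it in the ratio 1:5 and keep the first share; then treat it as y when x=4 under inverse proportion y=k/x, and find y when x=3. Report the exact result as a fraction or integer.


Start with 503.
Step 1: Split 1:5, first share = 503 * 1/6 = 503/6
Step 2: Inverse prop: k = (503/6)*4; new y = k/3 = 503/6*4/3 = 1006/9
Final result = 1006/9

1006/9


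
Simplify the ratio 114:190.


Find GCD(114, 190)
GCD = 38
Divide both by 38: 114/38 = 3, 190/38 = 5
Simplified ratio = 3:5

3:5


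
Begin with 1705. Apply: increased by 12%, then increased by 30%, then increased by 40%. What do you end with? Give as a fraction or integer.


Start: 1705
Step 1: increase by 12% => multiply by 112/100
  1705 * 112/100 = 9548/5
Step 2: increase by 30% => multiply by 130/100
  9548/5 * 130/100 = 62062/25
Step 3: increase by 40% => multiply by 140/100
  62062/25 * 140/100 = 434434/125
Final value = 434434/125

434434/125


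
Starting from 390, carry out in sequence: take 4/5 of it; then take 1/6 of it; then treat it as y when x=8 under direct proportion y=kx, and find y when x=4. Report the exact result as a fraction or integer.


Start with 390.
Step 1: Take 4/5: 390 * 4/5 = 312
Step 2: Take 1/6: 312 * 1/6 = 52
Step 3: Direct prop: k = (52)/8; new y = k*4 = 52*4/8 = 26
Final result = 26

26


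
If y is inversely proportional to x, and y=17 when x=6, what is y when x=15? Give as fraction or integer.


Inverse proportion: y = k/x
Find k: k = 6 * 17 = 102
Compute y at x=15: y = 102/15
y = 34/5

34/5


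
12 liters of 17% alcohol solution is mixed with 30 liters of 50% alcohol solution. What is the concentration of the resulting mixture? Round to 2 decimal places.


Solute in mixture 1 = 17% of 12 L = 12*17/100 = 51/25 L
Solute in mixture 2 = 50% of 30 L = 30*50/100 = 15 L
Total solute = 51/25 + 15 = 426/25 L
Total volume = 12 + 30 = 42 L
Final concentration = 426/25/42 * 100 = 40.57%

40.57


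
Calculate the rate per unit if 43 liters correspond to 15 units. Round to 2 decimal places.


Total liters = 43
Number of units = 15
Unit rate = 43 / 15
= 2.87 liters per unit

2.87


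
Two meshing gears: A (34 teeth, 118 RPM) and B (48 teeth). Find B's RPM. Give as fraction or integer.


Gear ratio: teeth_A * RPM_A = teeth_B * RPM_B
34 * 118 = 48 * RPM_B
4012 = 48 * RPM_B
RPM_B = 4012 / 48
RPM_B = 1003/12

1003/12


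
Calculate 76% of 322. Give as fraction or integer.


Compute 76% of 322
Convert percentage: 76% = 76/100
Multiply: 322 * 76/100
= 24472/100
= 6118/25

6118/25


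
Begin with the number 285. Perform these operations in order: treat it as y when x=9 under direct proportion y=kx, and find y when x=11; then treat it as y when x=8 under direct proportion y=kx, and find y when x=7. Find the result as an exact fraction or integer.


Start with 285.
Step 1: Direct prop: k = (285)/9; new y = k*11 = 285*11/9 = 1045/3
Step 2: Direct prop: k = (1045/3)/8; new y = k*7 = 1045/3*7/8 = 7315/24
Final result = 7315/24

7315/24


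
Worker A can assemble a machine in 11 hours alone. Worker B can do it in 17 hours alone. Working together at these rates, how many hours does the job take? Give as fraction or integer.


Rate of A = 1/11 job per hour
Rate of B = 1/17 job per hour
Combined rate = 1/11 + 1/17
Find common denominator: (17 + 11)/(11*17) = 28/187
Combined rate = 28/187 job per hour
Time together = 1 / (28/187) = 187/28 hours

187/28


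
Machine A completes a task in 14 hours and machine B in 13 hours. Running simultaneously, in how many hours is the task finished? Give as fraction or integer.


Rate of A = 1/14 job per hour
Rate of B = 1/13 job per hour
Combined rate = 1/14 + 1/13
Find common denominator: (13 + 14)/(14*13) = 27/182
Combined rate = 27/182 job per hour
Time together = 1 / (27/182) = 182/27 hours

182/27


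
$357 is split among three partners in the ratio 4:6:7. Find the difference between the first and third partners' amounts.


Total parts = 4 + 6 + 7 = 17
Value per part = 357 / 17 = 21
Shares: 4*21=84, 6*21=126, 7*21=147
First share = 84, third share = 147
Difference = |84 - 147| = 63

63


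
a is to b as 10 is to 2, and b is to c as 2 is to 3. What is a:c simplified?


Given a:b = 10:2 and b:c = 2:3
Make b consistent. Multiply first ratio by 2: a:b = 20:4
Multiply second ratio by 2: b:c = 4:6
Now b = 4 in both, so a:b:c = 20:4:6
Therefore a:c = 20:6
Simplify by GCD: a:c = 10:3

10:3


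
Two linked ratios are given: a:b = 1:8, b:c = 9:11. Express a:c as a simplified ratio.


Given a:b = 1:8 and b:c = 9:11
Make b consistent. Multiply first ratio by 9: a:b = 9:72
Multiply second ratio by 8: b:c = 72:88
Now b = 72 in both, so a:b:c = 9:72:88
Therefore a:c = 9:88
Simplify by GCD: a:c = 9:88

9:88


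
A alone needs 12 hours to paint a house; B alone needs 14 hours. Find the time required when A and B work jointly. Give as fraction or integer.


Rate of A = 1/12 job per hour
Rate of B = 1/14 job per hour
Combined rate = 1/12 + 1/14
Find common denominator: (14 + 12)/(12*14) = 26/168
Combined rate = 13/84 job per hour
Time together = 1 / (13/84) = 84/13 hours

84/13


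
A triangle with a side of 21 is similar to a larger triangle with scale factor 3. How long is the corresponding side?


Similar triangles have proportional sides
Scale factor = 3
Smaller side = 21
Corresponding larger side = 21 * 3
= 63

63


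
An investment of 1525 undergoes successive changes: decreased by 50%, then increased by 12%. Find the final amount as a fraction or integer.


Start: 1525
Step 1: decrease by 50% => multiply by 50/100
  1525 * 50/100 = 1525/2
Step 2: increase by 12% => multiply by 112/100
  1525/2 * 112/100 = 854
Final value = 854

854


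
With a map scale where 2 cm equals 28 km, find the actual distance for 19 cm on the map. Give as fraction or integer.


Map scale: 2 cm = 28 km
Measured distance on map = 19 cm
Set up proportion: 19 * 28 / 2
= 532 / 2
= 266 km

266


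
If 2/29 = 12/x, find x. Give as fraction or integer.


Setting up: 2/29 = 12/x
Cross multiply: 2 * x = 29 * 12
2x = 348
x = 348/2
x = 174

174


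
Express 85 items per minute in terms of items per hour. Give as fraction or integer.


Converting from per minute to per hour
Rate = 85 items per minute
Multiply by 60: 85 * 60
= 5100 items per hour

5100


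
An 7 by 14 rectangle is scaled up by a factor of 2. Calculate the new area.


Original dimensions: 7 x 14
Enlargement factor = 2
New width = 7 * 2 = 14
New height = 14 * 2 = 28
New area = 14 * 28 = 392

392


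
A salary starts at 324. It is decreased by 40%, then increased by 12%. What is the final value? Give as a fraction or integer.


Start: 324
Step 1: decrease by 40% => multiply by 60/100
  324 * 60/100 = 972/5
Step 2: increase by 12% => multiply by 112/100
  972/5 * 112/100 = 27216/125
Final value = 27216/125

27216/125


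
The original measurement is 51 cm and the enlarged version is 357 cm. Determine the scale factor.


Original length = 51 cm
Scaled length = 357 cm
Scale factor = 357 / 51
= 7

7


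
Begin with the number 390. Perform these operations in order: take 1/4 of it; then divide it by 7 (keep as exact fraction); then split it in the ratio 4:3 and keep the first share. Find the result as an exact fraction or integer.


Start with 390.
Step 1: Take 1/4: 390 * 1/4 = 195/2
Step 2: Divide by 7: 195/2 / 7 = 195/14
Step 3: Split 4:3, first share = 195/14 * 4/7 = 390/49
Final result = 390/49

390/49


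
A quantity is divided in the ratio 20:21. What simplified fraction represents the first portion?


Total parts = 20 + 21 = 41
First part fraction = 20/41
Simplify: 20/41 = 20/41

20/41


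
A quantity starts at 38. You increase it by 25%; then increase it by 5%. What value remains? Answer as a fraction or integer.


Start with 38.
Step 1: Increase by 25%: 38 * 125/100 = 95/2
Step 2: Increase by 5%: 95/2 * 105/100 = 399/8
Final result = 399/8

399/8


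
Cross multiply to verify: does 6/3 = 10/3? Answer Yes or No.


Cross multiply to check 6/3 = 10/3
Left cross product: 6 * 3 = 18
Right cross product: 3 * 10 = 30
18 != 30
Not equal, so proportions differ => No

No


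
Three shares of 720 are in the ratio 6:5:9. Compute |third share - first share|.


Total parts = 6 + 5 + 9 = 20
Value per part = 720 / 20 = 36
Shares: 6*36=216, 5*36=180, 9*36=324
Third share = 324, first share = 216
Difference = |324 - 216| = 108

108


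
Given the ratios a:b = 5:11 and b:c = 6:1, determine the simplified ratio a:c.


Given a:b = 5:11 and b:c = 6:1
Make b consistent. Multiply first ratio by 6: a:b = 30:66
Multiply second ratio by 11: b:c = 66:11
Now b = 66 in both, so a:b:c = 30:66:11
Therefore a:c = 30:11
Simplify by GCD: a:c = 30:11

30:11


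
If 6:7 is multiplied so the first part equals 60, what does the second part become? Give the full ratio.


Original ratio: 6:7
First term target: 60
Scale factor = 60 / 6 = 10
Multiply second term: 7 * 10 = 70
Equivalent ratio = 60:70

60:70


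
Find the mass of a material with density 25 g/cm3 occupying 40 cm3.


Using mass = density * volume
Density = 25 g/cm3
Volume = 40 cm3
Mass = 25 * 40
= 1000 g

1000


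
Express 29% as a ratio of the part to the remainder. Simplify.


Part = 29%, Remainder = 71%
Ratio = 29:71
GCD(29, 71) = 1
Simplify: 29:71 = 29:71

29:71


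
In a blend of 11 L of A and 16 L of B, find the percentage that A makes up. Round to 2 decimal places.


Volume of A = 11 L
Volume of B = 16 L
Total volume = 11 + 16 = 27 L
Percentage of A = (11/27) * 100
= 40.74%

40.74


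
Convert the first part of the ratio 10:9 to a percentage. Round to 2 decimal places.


Total parts = 10 + 9 = 19
First part fraction = 10/19
Percentage = (10/19) * 100
= 0.526316 * 100
= 52.63%

52.63


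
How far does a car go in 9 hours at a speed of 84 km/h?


Using distance = speed * time
Speed = 84 km/h
Time = 9 hours
Distance = 84 * 9
= 756 km

756


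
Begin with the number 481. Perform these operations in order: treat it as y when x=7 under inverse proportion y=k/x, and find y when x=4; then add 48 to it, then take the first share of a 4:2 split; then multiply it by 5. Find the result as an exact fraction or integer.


Start with 481.
Step 1: Inverse prop: k = (481)*7; new y = k/4 = 481*7/4 = 3367/4
Step 2: Add 48: 3367/4+48=3559/4; split 4:2 first = 3559/4*4/6 = 3559/6
Step 3: Multiply by 5: 3559/6 * 5 = 17795/6
Final result = 17795/6

17795/6


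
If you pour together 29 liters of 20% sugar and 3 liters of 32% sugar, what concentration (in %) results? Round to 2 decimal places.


Solute in mixture 1 = 20% of 29 L = 29*20/100 = 29/5 L
Solute in mixture 2 = 32% of 3 L = 3*32/100 = 24/25 L
Total solute = 29/5 + 24/25 = 169/25 L
Total volume = 29 + 3 = 32 L
Final concentration = 169/25/32 * 100 = 21.13%

21.13


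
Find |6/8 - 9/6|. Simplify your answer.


Simplify: 6/8 = 3/4 and 9/6 = 3/2
Find common denominator: LCD = 4
Convert: 3/4 and 6/4
Difference = |3 - 6|/4 = 3/4
Simplified = 3/4

3/4


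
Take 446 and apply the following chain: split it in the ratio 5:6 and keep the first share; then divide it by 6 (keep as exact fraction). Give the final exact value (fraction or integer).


Start with 446.
Step 1: Split 5:6, first share = 446 * 5/11 = 2230/11
Step 2: Divide by 6: 2230/11 / 6 = 1115/33
Final result = 1115/33

1115/33


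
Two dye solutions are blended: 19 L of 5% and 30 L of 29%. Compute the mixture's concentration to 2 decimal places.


Solute in mixture 1 = 5% of 19 L = 19*5/100 = 19/20 L
Solute in mixture 2 = 29% of 30 L = 30*29/100 = 87/10 L
Total solute = 19/20 + 87/10 = 193/20 L
Total volume = 19 + 30 = 49 L
Final concentration = 193/20/49 * 100 = 19.69%

19.69


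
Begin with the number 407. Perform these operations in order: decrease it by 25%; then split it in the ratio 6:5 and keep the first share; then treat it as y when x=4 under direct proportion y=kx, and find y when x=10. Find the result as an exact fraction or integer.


Start with 407.
Step 1: Decrease by 25%: 407 * 75/100 = 1221/4
Step 2: Split 6:5, first share = 1221/4 * 6/11 = 333/2
Step 3: Direct prop: k = (333/2)/4; new y = k*10 = 333/2*10/4 = 1665/4
Final result = 1665/4

1665/4


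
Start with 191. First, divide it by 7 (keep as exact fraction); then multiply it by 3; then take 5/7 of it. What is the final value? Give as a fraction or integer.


Start with 191.
Step 1: Divide by 7: 191 / 7 = 191/7
Step 2: Multiply by 3: 191/7 * 3 = 573/7
Step 3: Take 5/7: 573/7 * 5/7 = 2865/49
Final result = 2865/49

2865/49


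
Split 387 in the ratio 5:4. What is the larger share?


Total parts = 5 + 4 = 9
Value per part = 387 / 9 = 43
First share = 5 * 43 = 215
Second share = 4 * 43 = 172
Larger share = 215

215


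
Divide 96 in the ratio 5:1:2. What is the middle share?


Ratio = 5:1:2
Total parts = 5 + 1 + 2 = 8
Value per part = 96 / 8 = 12
First share = 5 * 12 = 60
Middle share = 1 * 12 = 12
Third share = 2 * 12 = 24

12


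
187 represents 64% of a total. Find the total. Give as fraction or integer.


Given: 187 is 64% of the whole
Set up: 187 = 64/100 * whole
whole = 187 * 100 / 64
whole = 18700 / 64
whole = 4675/16

4675/16


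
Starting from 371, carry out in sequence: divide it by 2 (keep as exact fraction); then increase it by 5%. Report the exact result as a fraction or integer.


Start with 371.
Step 1: Divide by 2: 371 / 2 = 371/2
Step 2: Increase by 5%: 371/2 * 105/100 = 7791/40
Final result = 7791/40

7791/40


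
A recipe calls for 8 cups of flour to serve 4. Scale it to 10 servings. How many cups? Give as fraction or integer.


Original: 8 cups for 4 servings
Target servings = 10
Scaling factor = 10/4
New amount = 8 * 10/4
= 80/4
= 20 cups

20


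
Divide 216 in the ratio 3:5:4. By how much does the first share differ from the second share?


Total parts = 3 + 5 + 4 = 12
Value per part = 216 / 12 = 18
Shares: 3*18=54, 5*18=90, 4*18=72
First share = 54, second share = 90
Difference = |54 - 90| = 36

36


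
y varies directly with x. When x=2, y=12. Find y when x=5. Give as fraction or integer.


Direct proportion: y = kx
Find k: k = 12/2 = 6
Compute y at x=5: y = 6 * 5
y = 30

30


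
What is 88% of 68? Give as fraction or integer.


Compute 88% of 68
Convert percentage: 88% = 88/100
Multiply: 68 * 88/100
= 5984/100
= 1496/25

1496/25


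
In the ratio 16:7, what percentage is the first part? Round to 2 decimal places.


Total parts = 16 + 7 = 23
First part fraction = 16/23
Percentage = (16/23) * 100
= 0.695652 * 100
= 69.57%

69.57


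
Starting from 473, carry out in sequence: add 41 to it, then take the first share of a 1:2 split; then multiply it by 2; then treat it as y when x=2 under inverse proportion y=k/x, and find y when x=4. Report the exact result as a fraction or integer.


Start with 473.
Step 1: Add 41: 473+41=514; split 1:2 first = 514*1/3 = 514/3
Step 2: Multiply by 2: 514/3 * 2 = 1028/3
Step 3: Inverse prop: k = (1028/3)*2; new y = k/4 = 1028/3*2/4 = 514/3
Final result = 514/3

514/3


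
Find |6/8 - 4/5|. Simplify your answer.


Simplify: 6/8 = 3/4 and 4/5 = 4/5
Find common denominator: LCD = 20
Convert: 15/20 and 16/20
Difference = |15 - 16|/20 = 1/20
Simplified = 1/20

1/20


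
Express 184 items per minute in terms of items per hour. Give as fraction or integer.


Converting from per minute to per hour
Rate = 184 items per minute
Multiply by 60: 184 * 60
= 11040 items per hour

11040


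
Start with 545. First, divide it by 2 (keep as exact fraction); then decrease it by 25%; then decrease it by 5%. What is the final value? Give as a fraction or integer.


Start with 545.
Step 1: Divide by 2: 545 / 2 = 545/2
Step 2: Decrease by 25%: 545/2 * 75/100 = 1635/8
Step 3: Decrease by 5%: 1635/8 * 95/100 = 6213/32
Final result = 6213/32

6213/32


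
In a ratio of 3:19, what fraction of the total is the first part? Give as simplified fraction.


Total parts = 3 + 19 = 22
First part fraction = 3/22
Simplify: 3/22 = 3/22

3/22


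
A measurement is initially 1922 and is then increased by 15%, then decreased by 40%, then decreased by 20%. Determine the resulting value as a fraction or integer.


Start: 1922
Step 1: increase by 15% => multiply by 115/100
  1922 * 115/100 = 22103/10
Step 2: decrease by 40% => multiply by 60/100
  22103/10 * 60/100 = 66309/50
Step 3: decrease by 20% => multiply by 80/100
  66309/50 * 80/100 = 132618/125
Final value = 132618/125

132618/125


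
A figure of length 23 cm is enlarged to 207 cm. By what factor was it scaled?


Original length = 23 cm
Scaled length = 207 cm
Scale factor = 207 / 23
= 9

9


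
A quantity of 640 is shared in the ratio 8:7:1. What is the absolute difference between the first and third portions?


Total parts = 8 + 7 + 1 = 16
Value per part = 640 / 16 = 40
Shares: 8*40=320, 7*40=280, 1*40=40
First share = 320, third share = 40
Difference = |320 - 40| = 280

280


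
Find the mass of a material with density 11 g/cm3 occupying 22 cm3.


Using mass = density * volume
Density = 11 g/cm3
Volume = 22 cm3
Mass = 11 * 22
= 242 g

242


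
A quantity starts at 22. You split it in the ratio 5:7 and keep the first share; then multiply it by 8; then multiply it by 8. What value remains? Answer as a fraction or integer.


Start with 22.
Step 1: Split 5:7, first share = 22 * 5/12 = 55/6
Step 2: Multiply by 8: 55/6 * 8 = 220/3
Step 3: Multiply by 8: 220/3 * 8 = 1760/3
Final result = 1760/3

1760/3


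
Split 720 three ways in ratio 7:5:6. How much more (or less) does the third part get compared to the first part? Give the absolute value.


Total parts = 7 + 5 + 6 = 18
Value per part = 720 / 18 = 40
Shares: 7*40=280, 5*40=200, 6*40=240
Third share = 240, first share = 280
Difference = |240 - 280| = 40

40


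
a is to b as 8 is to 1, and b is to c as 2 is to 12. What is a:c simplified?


Given a:b = 8:1 and b:c = 2:12
Make b consistent. Multiply first ratio by 2: a:b = 16:2
Multiply second ratio by 1: b:c = 2:12
Now b = 2 in both, so a:b:c = 16:2:12
Therefore a:c = 16:12
Simplify by GCD: a:c = 4:3

4:3


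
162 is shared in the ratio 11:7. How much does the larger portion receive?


Total parts = 11 + 7 = 18
Value per part = 162 / 18 = 9
First share = 11 * 9 = 99
Second share = 7 * 9 = 63
Larger share = 99

99


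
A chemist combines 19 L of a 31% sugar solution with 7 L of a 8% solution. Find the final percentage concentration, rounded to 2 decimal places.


Solute in mixture 1 = 31% of 19 L = 19*31/100 = 589/100 L
Solute in mixture 2 = 8% of 7 L = 7*8/100 = 14/25 L
Total solute = 589/100 + 14/25 = 129/20 L
Total volume = 19 + 7 = 26 L
Final concentration = 129/20/26 * 100 = 24.81%

24.81


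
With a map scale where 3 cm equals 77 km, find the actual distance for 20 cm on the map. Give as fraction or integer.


Map scale: 3 cm = 77 km
Measured distance on map = 20 cm
Set up proportion: 20 * 77 / 3
= 1540 / 3
= 1540/3 km

1540/3
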